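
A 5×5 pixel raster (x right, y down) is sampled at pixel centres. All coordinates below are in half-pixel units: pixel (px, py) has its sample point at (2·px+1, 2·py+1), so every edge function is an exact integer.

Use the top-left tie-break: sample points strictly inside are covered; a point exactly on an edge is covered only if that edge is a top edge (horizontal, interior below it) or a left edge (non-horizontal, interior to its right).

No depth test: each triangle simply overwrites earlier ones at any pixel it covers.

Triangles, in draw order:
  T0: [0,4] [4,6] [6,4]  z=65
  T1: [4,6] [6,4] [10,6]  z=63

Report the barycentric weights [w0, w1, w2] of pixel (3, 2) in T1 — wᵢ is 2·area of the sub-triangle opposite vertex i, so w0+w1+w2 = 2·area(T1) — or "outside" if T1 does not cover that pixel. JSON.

T0:
  2·area = 12  (B↔C swapped to make it positive)
  edge (0, 4)→(6, 4): d=(6,0) top-left  bias=+0
  edge (6, 4)→(4, 6): d=(-2,2) right/bottom  bias=-1
  edge (4, 6)→(0, 4): d=(-4,-2) top-left  bias=+0
    (4,0)@(9, 1): e=[-18,0,30] → ·  [on edge]
    (3,1)@(7, 3): e=[-6,0,18] → ·  [on edge]
    (1,2)@(3, 5): e=[6,4,2] → █
    (2,2)@(5, 5): e=[6,0,6] → ·  [on edge]
    (1,3)@(3, 7): e=[18,0,-6] → ·  [on edge]
    (0,4)@(1, 9): e=[30,0,-18] → ·  [on edge]
  covered (1 px):
    · · · · ·
    · · · · ·
    · █ · · ·
    · · · · ·
    · · · · ·
T1:
  2·area = 12
  edge (4, 6)→(6, 4): d=(2,-2) top-left  bias=+0
  edge (6, 4)→(10, 6): d=(4,2) right/bottom  bias=-1
  edge (10, 6)→(4, 6): d=(-6,0) right/bottom  bias=-1
    (4,0)@(9, 1): e=[0,-18,30] → ·  [on edge]
    (3,1)@(7, 3): e=[0,-6,18] → ·  [on edge]
    (2,2)@(5, 5): e=[0,6,6] → █  [on edge]
    (3,2)@(7, 5): e=[4,2,6] → █
    (4,2)@(9, 5): e=[8,-2,6] → ·
    (1,3)@(3, 7): e=[0,18,-6] → ·  [on edge]
    (2,3)@(5, 7): e=[4,14,-6] → ·
    (3,3)@(7, 7): e=[8,10,-6] → ·
    (0,4)@(1, 9): e=[0,30,-18] → ·  [on edge]
  covered (2 px):
    · · · · ·
    · · · · ·
    · · █ █ ·
    · · · · ·
    · · · · ·

Answer: [2,6,4]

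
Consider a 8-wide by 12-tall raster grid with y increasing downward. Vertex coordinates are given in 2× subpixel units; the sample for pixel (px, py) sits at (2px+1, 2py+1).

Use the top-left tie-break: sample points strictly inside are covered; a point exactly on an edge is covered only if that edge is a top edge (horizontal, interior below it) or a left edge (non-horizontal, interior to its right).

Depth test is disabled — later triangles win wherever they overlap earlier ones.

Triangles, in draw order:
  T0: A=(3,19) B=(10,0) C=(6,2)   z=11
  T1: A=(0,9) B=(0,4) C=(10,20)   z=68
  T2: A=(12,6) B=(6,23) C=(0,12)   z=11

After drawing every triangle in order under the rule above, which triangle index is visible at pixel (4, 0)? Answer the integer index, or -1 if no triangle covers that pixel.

T0:
  2·area = 62  (B↔C swapped to make it positive)
  edge (3, 19)→(6, 2): d=(3,-17) top-left  bias=+0
  edge (6, 2)→(10, 0): d=(4,-2) top-left  bias=+0
  edge (10, 0)→(3, 19): d=(-7,19) right/bottom  bias=-1
    (4,0)@(9, 1): e=[48,2,12] → X
    (5,0)@(11, 1): e=[82,6,-26] → .
    (3,1)@(7, 3): e=[20,6,36] → X
    (4,1)@(9, 3): e=[54,10,-2] → .
    (3,2)@(7, 5): e=[26,14,22] → X
    (4,2)@(9, 5): e=[60,18,-16] → .
    (3,3)@(7, 7): e=[32,22,8] → X
    (4,3)@(9, 7): e=[66,26,-30] → .
    (2,4)@(5, 9): e=[4,26,32] → X
    (3,4)@(7, 9): e=[38,30,-6] → .
    (2,5)@(5, 11): e=[10,34,18] → X
    (3,5)@(7, 11): e=[44,38,-20] → .
    (1,9)@(3, 19): e=[0,62,0] → .  [on edge]
  covered (7 px):
    . . . . X . . .
    . . . X . . . .
    . . . X . . . .
    . . . X . . . .
    . . X . . . . .
    . . X . . . . .
    . . X . . . . .
    . . . . . . . .
    . . . . . . . .
    . . . . . . . .
    . . . . . . . .
    . . . . . . . .
T1:
  2·area = 50
  edge (0, 9)→(0, 4): d=(0,-5) top-left  bias=+0
  edge (0, 4)→(10, 20): d=(10,16) right/bottom  bias=-1
  edge (10, 20)→(0, 9): d=(-10,-11) top-left  bias=+0
    (0,3)@(1, 7): e=[5,14,31] → X
    (1,3)@(3, 7): e=[15,-18,53] → .
    (0,4)@(1, 9): e=[5,34,11] → X
    (1,4)@(3, 9): e=[15,2,33] → X
    (2,4)@(5, 9): e=[25,-30,55] → .
    (0,5)@(1, 11): e=[5,54,-9] → .
    (1,5)@(3, 11): e=[15,22,13] → X
    (2,5)@(5, 11): e=[25,-10,35] → .
    (1,6)@(3, 13): e=[15,42,-7] → .
    (2,6)@(5, 13): e=[25,10,15] → X
    (3,6)@(7, 13): e=[35,-22,37] → .
    (2,7)@(5, 15): e=[25,30,-5] → .
  covered (5 px):
    . . . . . . . .
    . . . . . . . .
    . . . . . . . .
    X . . . . . . .
    X X . . . . . .
    . X . . . . . .
    . . X . . . . .
    . . . . . . . .
    . . . . . . . .
    . . . . . . . .
    . . . . . . . .
    . . . . . . . .
T2:
  2·area = 168
  edge (12, 6)→(6, 23): d=(-6,17) right/bottom  bias=-1
  edge (6, 23)→(0, 12): d=(-6,-11) top-left  bias=+0
  edge (0, 12)→(12, 6): d=(12,-6) top-left  bias=+0
    (5,3)@(11, 7): e=[11,151,6] → X
    (6,3)@(13, 7): e=[-23,173,18] → .
    (3,4)@(7, 9): e=[67,95,6] → X
    (4,4)@(9, 9): e=[33,117,18] → X
    (5,4)@(11, 9): e=[-1,139,30] → .
    (1,5)@(3, 11): e=[123,39,6] → X
    (2,5)@(5, 11): e=[89,61,18] → X
    (5,5)@(11, 11): e=[-13,127,54] → .
    (0,6)@(1, 13): e=[145,5,18] → X
    (5,6)@(11, 13): e=[-25,115,78] → .
    (0,7)@(1, 15): e=[133,-7,42] → .
    (1,7)@(3, 15): e=[99,15,54] → X
  covered (21 px):
    . . . . . . . .
    . . . . . . . .
    . . . . . . . .
    . . . . . X . .
    . . . X X . . .
    . X X X X . . .
    X X X X X . . .
    . X X X . . . .
    . X X X . . . .
    . . X X . . . .
    . . X . . . . .
    . . . . . . . .

Z-buffer (winner per pixel, '.' = empty):
  . . . . 0 . . .
  . . . 0 . . . .
  . . . 0 . . . .
  1 . . 0 . 2 . .
  1 1 0 2 2 . . .
  . 2 2 2 2 . . .
  2 2 2 2 2 . . .
  . 2 2 2 . . . .
  . 2 2 2 . . . .
  . . 2 2 . . . .
  . . 2 . . . . .
  . . . . . . . .

Result: 0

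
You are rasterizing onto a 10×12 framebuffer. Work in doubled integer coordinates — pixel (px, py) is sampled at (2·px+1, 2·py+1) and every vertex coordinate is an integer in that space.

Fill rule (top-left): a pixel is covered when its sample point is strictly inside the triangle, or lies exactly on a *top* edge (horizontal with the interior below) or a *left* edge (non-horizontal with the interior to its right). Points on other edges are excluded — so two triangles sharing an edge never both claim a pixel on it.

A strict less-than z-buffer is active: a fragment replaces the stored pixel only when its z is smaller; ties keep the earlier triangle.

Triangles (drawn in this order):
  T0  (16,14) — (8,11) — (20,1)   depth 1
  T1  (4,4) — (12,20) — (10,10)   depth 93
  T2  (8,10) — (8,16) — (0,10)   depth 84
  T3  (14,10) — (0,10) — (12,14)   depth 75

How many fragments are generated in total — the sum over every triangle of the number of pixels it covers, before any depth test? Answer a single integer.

T0:
  2·area = 116
  edge (16, 14)→(8, 11): d=(-8,-3) top-left  bias=+0
  edge (8, 11)→(20, 1): d=(12,-10) top-left  bias=+0
  edge (20, 1)→(16, 14): d=(-4,13) right/bottom  bias=-1
    (9,1)@(19, 3): e=[97,14,5] → █
    (8,2)@(17, 5): e=[75,18,23] → █
    (9,2)@(19, 5): e=[81,38,-3] → ·
    (6,3)@(13, 7): e=[47,2,67] → █
    (7,3)@(15, 7): e=[53,22,41] → █
    (9,3)@(19, 7): e=[65,62,-11] → ·
    (5,4)@(11, 9): e=[25,6,85] → █
    (9,4)@(19, 9): e=[49,86,-19] → ·
    (4,5)@(9, 11): e=[3,10,103] → █
    (8,5)@(17, 11): e=[27,90,-1] → ·
    (4,6)@(9, 13): e=[-13,34,95] → ·
    (5,6)@(11, 13): e=[-7,54,69] → ·
  covered (14 px):
    · · · · · · · · · ·
    · · · · · · · · · █
    · · · · · · · · █ ·
    · · · · · · █ █ █ ·
    · · · · · █ █ █ █ ·
    · · · · █ █ █ █ · ·
    · · · · · · · █ · ·
    · · · · · · · · · ·
    · · · · · · · · · ·
    · · · · · · · · · ·
    · · · · · · · · · ·
    · · · · · · · · · ·
T1:
  2·area = 48  (B↔C swapped to make it positive)
  edge (4, 4)→(10, 10): d=(6,6) right/bottom  bias=-1
  edge (10, 10)→(12, 20): d=(2,10) right/bottom  bias=-1
  edge (12, 20)→(4, 4): d=(-8,-16) top-left  bias=+0
    (0,0)@(1, 1): e=[0,72,-24] → ·  [on edge]
    (1,1)@(3, 3): e=[0,56,-8] → ·  [on edge]
    (2,2)@(5, 5): e=[0,40,8] → ·  [on edge]
    (4,2)@(9, 5): e=[-24,0,72] → ·  [on edge]
    (3,3)@(7, 7): e=[0,24,24] → ·  [on edge]
    (3,4)@(7, 9): e=[12,28,8] → █
    (4,4)@(9, 9): e=[0,8,40] → ·  [on edge]
    (3,5)@(7, 11): e=[24,32,-8] → ·
    (4,5)@(9, 11): e=[12,12,24] → █
    (5,5)@(11, 11): e=[0,-8,56] → ·  [on edge]
    (4,6)@(9, 13): e=[24,16,8] → █
    (5,6)@(11, 13): e=[12,-4,40] → ·
    (6,6)@(13, 13): e=[0,-24,72] → ·  [on edge]
    (5,7)@(11, 15): e=[24,0,24] → ·  [on edge]
    (7,7)@(15, 15): e=[0,-40,88] → ·  [on edge]
    (8,8)@(17, 17): e=[0,-56,104] → ·  [on edge]
    (9,9)@(19, 19): e=[0,-72,120] → ·  [on edge]
  covered (4 px):
    · · · · · · · · · ·
    · · · · · · · · · ·
    · · · · · · · · · ·
    · · · · · · · · · ·
    · · · █ · · · · · ·
    · · · · █ · · · · ·
    · · · · █ · · · · ·
    · · · · · · · · · ·
    · · · · · █ · · · ·
    · · · · · · · · · ·
    · · · · · · · · · ·
    · · · · · · · · · ·
T2:
  2·area = 48
  edge (8, 10)→(8, 16): d=(0,6) right/bottom  bias=-1
  edge (8, 16)→(0, 10): d=(-8,-6) top-left  bias=+0
  edge (0, 10)→(8, 10): d=(8,0) top-left  bias=+0
    (1,5)@(3, 11): e=[30,10,8] → █
    (2,5)@(5, 11): e=[18,22,8] → █
    (3,5)@(7, 11): e=[6,34,8] → █
    (4,5)@(9, 11): e=[-6,46,8] → ·
    (1,6)@(3, 13): e=[30,-6,24] → ·
    (2,6)@(5, 13): e=[18,6,24] → █
    (4,6)@(9, 13): e=[-6,30,24] → ·
    (2,7)@(5, 15): e=[18,-10,40] → ·
    (3,7)@(7, 15): e=[6,2,40] → █
    (4,7)@(9, 15): e=[-6,14,40] → ·
    (3,8)@(7, 17): e=[6,-14,56] → ·
  covered (6 px):
    · · · · · · · · · ·
    · · · · · · · · · ·
    · · · · · · · · · ·
    · · · · · · · · · ·
    · · · · · · · · · ·
    · █ █ █ · · · · · ·
    · · █ █ · · · · · ·
    · · · █ · · · · · ·
    · · · · · · · · · ·
    · · · · · · · · · ·
    · · · · · · · · · ·
    · · · · · · · · · ·
T3:
  2·area = 56  (B↔C swapped to make it positive)
  edge (14, 10)→(12, 14): d=(-2,4) right/bottom  bias=-1
  edge (12, 14)→(0, 10): d=(-12,-4) top-left  bias=+0
  edge (0, 10)→(14, 10): d=(14,0) top-left  bias=+0
    (1,5)@(3, 11): e=[42,0,14] → █  [on edge]
    (2,5)@(5, 11): e=[34,8,14] → █
    (3,5)@(7, 11): e=[26,16,14] → █
    (4,5)@(9, 11): e=[18,24,14] → █
    (5,5)@(11, 11): e=[10,32,14] → █
    (6,5)@(13, 11): e=[2,40,14] → █
    (7,5)@(15, 11): e=[-6,48,14] → ·
    (1,6)@(3, 13): e=[38,-24,42] → ·
    (2,6)@(5, 13): e=[30,-16,42] → ·
    (3,6)@(7, 13): e=[22,-8,42] → ·
    (4,6)@(9, 13): e=[14,0,42] → █  [on edge]
    (6,6)@(13, 13): e=[-2,16,42] → ·
    (7,7)@(15, 15): e=[-14,0,70] → ·  [on edge]
  covered (8 px):
    · · · · · · · · · ·
    · · · · · · · · · ·
    · · · · · · · · · ·
    · · · · · · · · · ·
    · · · · · · · · · ·
    · █ █ █ █ █ █ · · ·
    · · · · █ █ · · · ·
    · · · · · · · · · ·
    · · · · · · · · · ·
    · · · · · · · · · ·
    · · · · · · · · · ·
    · · · · · · · · · ·

Answer: 32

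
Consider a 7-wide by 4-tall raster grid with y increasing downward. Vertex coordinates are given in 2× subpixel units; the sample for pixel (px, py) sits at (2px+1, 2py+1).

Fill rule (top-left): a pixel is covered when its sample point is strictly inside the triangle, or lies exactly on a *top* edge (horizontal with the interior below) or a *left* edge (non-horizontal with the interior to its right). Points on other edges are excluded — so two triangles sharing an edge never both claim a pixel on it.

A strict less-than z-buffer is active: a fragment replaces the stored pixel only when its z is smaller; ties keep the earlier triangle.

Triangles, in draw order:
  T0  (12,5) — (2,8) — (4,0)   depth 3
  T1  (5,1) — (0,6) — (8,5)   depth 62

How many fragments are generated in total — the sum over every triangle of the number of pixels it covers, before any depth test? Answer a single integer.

T0:
  2·area = 74
  edge (12, 5)→(2, 8): d=(-10,3) right/bottom  bias=-1
  edge (2, 8)→(4, 0): d=(2,-8) top-left  bias=+0
  edge (4, 0)→(12, 5): d=(8,5) right/bottom  bias=-1
    (2,0)@(5, 1): e=[61,10,3] → █
    (3,0)@(7, 1): e=[55,26,-7] → ·
    (2,1)@(5, 3): e=[41,14,19] → █
    (3,1)@(7, 3): e=[35,30,9] → █
    (4,1)@(9, 3): e=[29,46,-1] → ·
    (1,2)@(3, 5): e=[27,2,45] → █
    (4,2)@(9, 5): e=[9,50,15] → █
    (5,2)@(11, 5): e=[3,66,5] → █
    (6,2)@(13, 5): e=[-3,82,-5] → ·
    (1,3)@(3, 7): e=[7,6,61] → █
    (3,3)@(7, 7): e=[-5,38,41] → ·
    (4,3)@(9, 7): e=[-11,54,31] → ·
  covered (10 px):
    · · █ · · · ·
    · · █ █ · · ·
    · █ █ █ █ █ ·
    · █ █ · · · ·
T1:
  2·area = 35  (B↔C swapped to make it positive)
  edge (5, 1)→(8, 5): d=(3,4) right/bottom  bias=-1
  edge (8, 5)→(0, 6): d=(-8,1) right/bottom  bias=-1
  edge (0, 6)→(5, 1): d=(5,-5) top-left  bias=+0
    (2,0)@(5, 1): e=[0,35,0] → ·  [on edge]
    (1,1)@(3, 3): e=[14,21,0] → █  [on edge]
    (2,1)@(5, 3): e=[6,19,10] → █
    (3,1)@(7, 3): e=[-2,17,20] → ·
    (0,2)@(1, 5): e=[28,7,0] → █  [on edge]
    (3,2)@(7, 5): e=[4,1,30] → █
    (4,2)@(9, 5): e=[-4,-1,40] → ·
    (0,3)@(1, 7): e=[34,-9,10] → ·
    (1,3)@(3, 7): e=[26,-11,20] → ·
    (2,3)@(5, 7): e=[18,-13,30] → ·
    (3,3)@(7, 7): e=[10,-15,40] → ·
  covered (6 px):
    · · · · · · ·
    · █ █ · · · ·
    █ █ █ █ · · ·
    · · · · · · ·

Result: 16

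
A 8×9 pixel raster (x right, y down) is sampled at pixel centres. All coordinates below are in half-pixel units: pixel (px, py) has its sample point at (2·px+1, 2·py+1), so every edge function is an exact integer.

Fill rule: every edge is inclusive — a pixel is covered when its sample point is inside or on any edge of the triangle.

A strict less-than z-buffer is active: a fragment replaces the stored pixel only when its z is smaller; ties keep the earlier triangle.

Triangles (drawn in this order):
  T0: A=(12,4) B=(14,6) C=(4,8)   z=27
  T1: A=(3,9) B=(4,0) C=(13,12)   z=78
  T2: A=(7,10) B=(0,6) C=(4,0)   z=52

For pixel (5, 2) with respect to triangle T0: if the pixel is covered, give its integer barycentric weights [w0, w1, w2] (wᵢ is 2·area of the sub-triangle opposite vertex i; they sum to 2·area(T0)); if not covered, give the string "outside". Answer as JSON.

T0:
  2·area = 24
  edge (12, 4)→(14, 6): d=(2,2) inclusive
  edge (14, 6)→(4, 8): d=(-10,2) inclusive
  edge (4, 8)→(12, 4): d=(8,-4) inclusive
    (4,0)@(9, 1): e=[0,60,-36] → ·  [on edge]
    (5,1)@(11, 3): e=[0,36,-12] → ·  [on edge]
    (5,2)@(11, 5): e=[4,16,4] → #
    (6,2)@(13, 5): e=[0,12,12] → #  [on edge]
    (7,2)@(15, 5): e=[-4,8,20] → ·
    (3,3)@(7, 7): e=[16,4,4] → #
    (4,3)@(9, 7): e=[12,0,12] → #  [on edge]
    (5,3)@(11, 7): e=[8,-4,20] → ·
    (6,3)@(13, 7): e=[4,-8,28] → ·
    (7,3)@(15, 7): e=[0,-12,36] → ·  [on edge]
    (3,4)@(7, 9): e=[20,-16,20] → ·
    (4,4)@(9, 9): e=[16,-20,28] → ·
  covered (4 px):
    · · · · · · · ·
    · · · · · · · ·
    · · · · · # # ·
    · · · # # · · ·
    · · · · · · · ·
    · · · · · · · ·
    · · · · · · · ·
    · · · · · · · ·
    · · · · · · · ·
T1:
  2·area = 93
  edge (3, 9)→(4, 0): d=(1,-9) inclusive
  edge (4, 0)→(13, 12): d=(9,12) inclusive
  edge (13, 12)→(3, 9): d=(-10,-3) inclusive
    (2,1)@(5, 3): e=[12,15,66] → #
    (3,1)@(7, 3): e=[30,-9,72] → ·
    (2,2)@(5, 5): e=[14,33,46] → #
    (3,2)@(7, 5): e=[32,9,52] → #
    (4,2)@(9, 5): e=[50,-15,58] → ·
    (2,3)@(5, 7): e=[16,51,26] → #
    (4,3)@(9, 7): e=[52,3,38] → #
    (5,3)@(11, 7): e=[70,-21,44] → ·
    (1,4)@(3, 9): e=[0,93,0] → #  [on edge]
    (5,4)@(11, 9): e=[72,-3,24] → ·
    (1,5)@(3, 11): e=[2,111,-20] → ·
    (2,5)@(5, 11): e=[20,87,-14] → ·
  covered (11 px):
    · · · · · · · ·
    · · # · · · · ·
    · · # # · · · ·
    · · # # # · · ·
    · # # # # · · ·
    · · · · · # · ·
    · · · · · · · ·
    · · · · · · · ·
    · · · · · · · ·
T2:
  2·area = 58
  edge (7, 10)→(0, 6): d=(-7,-4) inclusive
  edge (0, 6)→(4, 0): d=(4,-6) inclusive
  edge (4, 0)→(7, 10): d=(3,10) inclusive
    (1,1)@(3, 3): e=[33,6,19] → #
    (2,1)@(5, 3): e=[41,18,-1] → ·
    (0,2)@(1, 5): e=[11,2,45] → #
    (2,2)@(5, 5): e=[27,26,5] → #
    (3,2)@(7, 5): e=[35,38,-15] → ·
    (0,3)@(1, 7): e=[-3,10,51] → ·
    (1,3)@(3, 7): e=[5,22,31] → #
    (3,3)@(7, 7): e=[21,46,-9] → ·
    (1,4)@(3, 9): e=[-9,30,37] → ·
    (2,4)@(5, 9): e=[-1,42,17] → ·
  covered (6 px):
    · · · · · · · ·
    · # · · · · · ·
    # # # · · · · ·
    · # # · · · · ·
    · · · · · · · ·
    · · · · · · · ·
    · · · · · · · ·
    · · · · · · · ·
    · · · · · · · ·

Final: [16,4,4]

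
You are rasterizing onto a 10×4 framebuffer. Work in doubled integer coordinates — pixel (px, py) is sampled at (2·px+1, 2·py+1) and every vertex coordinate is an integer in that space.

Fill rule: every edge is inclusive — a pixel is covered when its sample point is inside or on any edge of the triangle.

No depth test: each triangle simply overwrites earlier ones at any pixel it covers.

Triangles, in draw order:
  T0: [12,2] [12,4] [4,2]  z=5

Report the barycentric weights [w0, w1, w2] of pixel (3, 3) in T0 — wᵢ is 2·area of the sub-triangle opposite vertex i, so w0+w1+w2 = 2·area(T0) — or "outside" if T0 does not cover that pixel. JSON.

T0:
  2·area = 16
  edge (12, 2)→(12, 4): d=(0,2) inclusive
  edge (12, 4)→(4, 2): d=(-8,-2) inclusive
  edge (4, 2)→(12, 2): d=(8,0) inclusive
    (4,1)@(9, 3): e=[6,2,8] → #
    (5,1)@(11, 3): e=[2,6,8] → #
    (6,1)@(13, 3): e=[-2,10,8] → ·
    (4,2)@(9, 5): e=[6,-14,24] → ·
    (5,2)@(11, 5): e=[2,-10,24] → ·
  covered (2 px):
    · · · · · · · · · ·
    · · · · # # · · · ·
    · · · · · · · · · ·
    · · · · · · · · · ·

Answer: "outside"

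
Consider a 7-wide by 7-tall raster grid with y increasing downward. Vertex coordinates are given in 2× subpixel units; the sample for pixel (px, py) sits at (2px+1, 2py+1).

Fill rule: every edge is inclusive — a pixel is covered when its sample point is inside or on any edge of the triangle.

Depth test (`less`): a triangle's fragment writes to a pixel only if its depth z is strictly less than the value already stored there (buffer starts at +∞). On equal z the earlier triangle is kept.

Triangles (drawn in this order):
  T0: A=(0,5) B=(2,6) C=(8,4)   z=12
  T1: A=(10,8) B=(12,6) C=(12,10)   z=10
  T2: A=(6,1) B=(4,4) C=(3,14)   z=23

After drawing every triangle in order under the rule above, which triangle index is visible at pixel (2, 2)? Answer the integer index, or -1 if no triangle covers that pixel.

T0:
  2·area = 10  (B↔C swapped to make it positive)
  edge (0, 5)→(8, 4): d=(8,-1) inclusive
  edge (8, 4)→(2, 6): d=(-6,2) inclusive
  edge (2, 6)→(0, 5): d=(-2,-1) inclusive
    (5,1)@(11, 3): e=[-5,0,15] → .  [on edge]
    (0,2)@(1, 5): e=[1,8,1] → X
    (1,2)@(3, 5): e=[3,4,3] → X
    (2,2)@(5, 5): e=[5,0,5] → X  [on edge]
    (3,2)@(7, 5): e=[7,-4,7] → .
    (0,3)@(1, 7): e=[17,-4,-3] → .
    (1,3)@(3, 7): e=[19,-8,-1] → .
    (2,3)@(5, 7): e=[21,-12,1] → .
  covered (3 px):
    . . . . . . .
    . . . . . . .
    X X X . . . .
    . . . . . . .
    . . . . . . .
    . . . . . . .
    . . . . . . .
T1:
  2·area = 8
  edge (10, 8)→(12, 6): d=(2,-2) inclusive
  edge (12, 6)→(12, 10): d=(0,4) inclusive
  edge (12, 10)→(10, 8): d=(-2,-2) inclusive
    (1,0)@(3, 1): e=[-28,36,0] → .  [on edge]
    (2,1)@(5, 3): e=[-20,28,0] → .  [on edge]
    (3,2)@(7, 5): e=[-12,20,0] → .  [on edge]
    (6,2)@(13, 5): e=[0,-4,12] → .  [on edge]
    (4,3)@(9, 7): e=[-4,12,0] → .  [on edge]
    (5,3)@(11, 7): e=[0,4,4] → X  [on edge]
    (6,3)@(13, 7): e=[4,-4,8] → .
    (4,4)@(9, 9): e=[0,12,-4] → .  [on edge]
    (5,4)@(11, 9): e=[4,4,0] → X  [on edge]
    (6,4)@(13, 9): e=[8,-4,4] → .
    (3,5)@(7, 11): e=[0,20,-12] → .  [on edge]
    (5,5)@(11, 11): e=[8,4,-4] → .
    (6,5)@(13, 11): e=[12,-4,0] → .  [on edge]
    (2,6)@(5, 13): e=[0,28,-20] → .  [on edge]
  covered (2 px):
    . . . . . . .
    . . . . . . .
    . . . . . . .
    . . . . . X .
    . . . . . X .
    . . . . . . .
    . . . . . . .
T2:
  2·area = 17  (B↔C swapped to make it positive)
  edge (6, 1)→(3, 14): d=(-3,13) inclusive
  edge (3, 14)→(4, 4): d=(1,-10) inclusive
  edge (4, 4)→(6, 1): d=(2,-3) inclusive
    (2,1)@(5, 3): e=[7,9,1] → X
    (3,1)@(7, 3): e=[-19,29,7] → .
    (2,2)@(5, 5): e=[1,11,5] → X
    (3,2)@(7, 5): e=[-25,31,11] → .
    (2,3)@(5, 7): e=[-5,13,9] → .
  covered (2 px):
    . . . . . . .
    . . X . . . .
    . . X . . . .
    . . . . . . .
    . . . . . . .
    . . . . . . .
    . . . . . . .

Z-buffer (winner per pixel, '.' = empty):
  . . . . . . .
  . . 2 . . . .
  0 0 0 . . . .
  . . . . . 1 .
  . . . . . 1 .
  . . . . . . .
  . . . . . . .

Answer: 0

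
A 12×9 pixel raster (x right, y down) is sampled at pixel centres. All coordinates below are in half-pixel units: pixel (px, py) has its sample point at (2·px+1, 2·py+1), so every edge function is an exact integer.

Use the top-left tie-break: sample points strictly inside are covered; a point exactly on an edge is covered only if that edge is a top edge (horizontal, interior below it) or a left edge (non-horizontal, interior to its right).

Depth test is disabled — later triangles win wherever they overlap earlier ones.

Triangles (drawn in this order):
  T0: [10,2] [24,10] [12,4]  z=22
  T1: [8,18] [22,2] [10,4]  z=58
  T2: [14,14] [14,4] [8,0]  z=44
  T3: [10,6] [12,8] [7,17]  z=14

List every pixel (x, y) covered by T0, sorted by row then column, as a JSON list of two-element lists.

T0:
  2·area = 12
  edge (10, 2)→(24, 10): d=(14,8) right/bottom  bias=-1
  edge (24, 10)→(12, 4): d=(-12,-6) top-left  bias=+0
  edge (12, 4)→(10, 2): d=(-2,-2) top-left  bias=+0
    (4,0)@(9, 1): e=[-6,18,0] → .  [on edge]
    (5,1)@(11, 3): e=[6,6,0] → X  [on edge]
    (6,1)@(13, 3): e=[-10,18,4] → .
    (5,2)@(11, 5): e=[34,-18,-4] → .
    (6,2)@(13, 5): e=[18,-6,0] → .  [on edge]
    (7,2)@(15, 5): e=[2,6,4] → X
    (8,2)@(17, 5): e=[-14,18,8] → .
    (7,3)@(15, 7): e=[30,-18,0] → .  [on edge]
    (8,4)@(17, 9): e=[42,-30,0] → .  [on edge]
    (9,5)@(19, 11): e=[54,-42,0] → .  [on edge]
    (10,6)@(21, 13): e=[66,-54,0] → .  [on edge]
    (11,7)@(23, 15): e=[78,-66,0] → .  [on edge]
  covered (2 px):
    . . . . . . . . . . . .
    . . . . . X . . . . . .
    . . . . . . . X . . . .
    . . . . . . . . . . . .
    . . . . . . . . . . . .
    . . . . . . . . . . . .
    . . . . . . . . . . . .
    . . . . . . . . . . . .
    . . . . . . . . . . . .
T1:
  2·area = 164  (B↔C swapped to make it positive)
  edge (8, 18)→(10, 4): d=(2,-14) top-left  bias=+0
  edge (10, 4)→(22, 2): d=(12,-2) top-left  bias=+0
  edge (22, 2)→(8, 18): d=(-14,16) right/bottom  bias=-1
    (8,1)@(17, 3): e=[96,2,66] → X
    (9,1)@(19, 3): e=[124,6,34] → X
    (10,1)@(21, 3): e=[152,10,2] → X
    (11,1)@(23, 3): e=[180,14,-30] → .
    (5,2)@(11, 5): e=[16,14,134] → X
    (6,2)@(13, 5): e=[44,18,102] → X
    (7,2)@(15, 5): e=[72,22,70] → X
    (10,2)@(21, 5): e=[156,34,-26] → .
    (5,3)@(11, 7): e=[20,38,106] → X
    (9,3)@(19, 7): e=[132,54,-22] → .
    (5,4)@(11, 9): e=[24,62,78] → X
    (8,4)@(17, 9): e=[108,74,-18] → .
    (4,5)@(9, 11): e=[0,82,82] → X  [on edge]
  covered (21 px):
    . . . . . . . . . . . .
    . . . . . . . . X X X .
    . . . . . X X X X X . .
    . . . . . X X X X . . .
    . . . . . X X X . . . .
    . . . . X X X . . . . .
    . . . . X X . . . . . .
    . . . . X . . . . . . .
    . . . . . . . . . . . .
T2:
  2·area = 60  (B↔C swapped to make it positive)
  edge (14, 14)→(8, 0): d=(-6,-14) top-left  bias=+0
  edge (8, 0)→(14, 4): d=(6,4) right/bottom  bias=-1
  edge (14, 4)→(14, 14): d=(0,10) right/bottom  bias=-1
    (4,0)@(9, 1): e=[8,2,50] → X
    (5,0)@(11, 1): e=[36,-6,30] → .
    (4,1)@(9, 3): e=[-4,14,50] → .
    (5,1)@(11, 3): e=[24,6,30] → X
    (6,1)@(13, 3): e=[52,-2,10] → .
    (5,2)@(11, 5): e=[12,18,30] → X
    (6,2)@(13, 5): e=[40,10,10] → X
    (7,2)@(15, 5): e=[68,2,-10] → .
    (5,3)@(11, 7): e=[0,30,30] → X  [on edge]
    (7,3)@(15, 7): e=[56,14,-10] → .
    (5,4)@(11, 9): e=[-12,42,30] → .
    (6,4)@(13, 9): e=[16,34,10] → X
  covered (8 px):
    . . . . X . . . . . . .
    . . . . . X . . . . . .
    . . . . . X X . . . . .
    . . . . . X X . . . . .
    . . . . . . X . . . . .
    . . . . . . X . . . . .
    . . . . . . . . . . . .
    . . . . . . . . . . . .
    . . . . . . . . . . . .
T3:
  2·area = 28
  edge (10, 6)→(12, 8): d=(2,2) right/bottom  bias=-1
  edge (12, 8)→(7, 17): d=(-5,9) right/bottom  bias=-1
  edge (7, 17)→(10, 6): d=(3,-11) top-left  bias=+0
    (2,0)@(5, 1): e=[0,98,-70] → .  [on edge]
    (3,1)@(7, 3): e=[0,70,-42] → .  [on edge]
    (4,2)@(9, 5): e=[0,42,-14] → .  [on edge]
    (5,3)@(11, 7): e=[0,14,14] → .  [on edge]
    (5,4)@(11, 9): e=[4,4,20] → X
    (6,4)@(13, 9): e=[0,-14,42] → .  [on edge]
    (4,5)@(9, 11): e=[12,12,4] → X
    (5,5)@(11, 11): e=[8,-6,26] → .
    (7,5)@(15, 11): e=[0,-42,70] → .  [on edge]
    (4,6)@(9, 13): e=[16,2,10] → X
    (5,6)@(11, 13): e=[12,-16,32] → .
    (8,6)@(17, 13): e=[0,-70,98] → .  [on edge]
    (9,7)@(19, 15): e=[0,-98,126] → .  [on edge]
    (3,8)@(7, 17): e=[28,0,0] → .  [on edge]
    (10,8)@(21, 17): e=[0,-126,154] → .  [on edge]
  covered (3 px):
    . . . . . . . . . . . .
    . . . . . . . . . . . .
    . . . . . . . . . . . .
    . . . . . . . . . . . .
    . . . . . X . . . . . .
    . . . . X . . . . . . .
    . . . . X . . . . . . .
    . . . . . . . . . . . .
    . . . . . . . . . . . .

Answer: [[5,1],[7,2]]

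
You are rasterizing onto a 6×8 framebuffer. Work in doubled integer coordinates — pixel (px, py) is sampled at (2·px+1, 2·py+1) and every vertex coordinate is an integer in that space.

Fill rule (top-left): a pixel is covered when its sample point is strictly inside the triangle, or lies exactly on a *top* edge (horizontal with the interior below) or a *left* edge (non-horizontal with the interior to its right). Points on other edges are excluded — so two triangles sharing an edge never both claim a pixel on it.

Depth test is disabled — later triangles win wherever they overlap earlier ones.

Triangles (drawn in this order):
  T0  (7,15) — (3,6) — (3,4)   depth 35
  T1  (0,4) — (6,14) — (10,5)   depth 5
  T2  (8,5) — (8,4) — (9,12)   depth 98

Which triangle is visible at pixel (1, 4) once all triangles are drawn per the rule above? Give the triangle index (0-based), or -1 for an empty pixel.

T0:
  2·area = 8
  edge (7, 15)→(3, 6): d=(-4,-9) top-left  bias=+0
  edge (3, 6)→(3, 4): d=(0,-2) top-left  bias=+0
  edge (3, 4)→(7, 15): d=(4,11) right/bottom  bias=-1
    (1,0)@(3, 1): e=[20,0,-12] → .  [on edge]
    (1,1)@(3, 3): e=[12,0,-4] → .  [on edge]
    (1,2)@(3, 5): e=[4,0,4] → X  [on edge]
    (2,2)@(5, 5): e=[22,4,-18] → .
    (1,3)@(3, 7): e=[-4,0,12] → .  [on edge]
    (1,4)@(3, 9): e=[-12,0,20] → .  [on edge]
    (1,5)@(3, 11): e=[-20,0,28] → .  [on edge]
    (1,6)@(3, 13): e=[-28,0,36] → .  [on edge]
    (1,7)@(3, 15): e=[-36,0,44] → .  [on edge]
    (3,7)@(7, 15): e=[0,8,0] → .  [on edge]
  covered (1 px):
    . . . . . .
    . . . . . .
    . X . . . .
    . . . . . .
    . . . . . .
    . . . . . .
    . . . . . .
    . . . . . .
T1:
  2·area = 94  (B↔C swapped to make it positive)
  edge (0, 4)→(10, 5): d=(10,1) right/bottom  bias=-1
  edge (10, 5)→(6, 14): d=(-4,9) right/bottom  bias=-1
  edge (6, 14)→(0, 4): d=(-6,-10) top-left  bias=+0
    (0,2)@(1, 5): e=[9,81,4] → X
    (1,2)@(3, 5): e=[7,63,24] → X
    (2,2)@(5, 5): e=[5,45,44] → X
    (3,2)@(7, 5): e=[3,27,64] → X
    (4,2)@(9, 5): e=[1,9,84] → X
    (5,2)@(11, 5): e=[-1,-9,104] → .
    (0,3)@(1, 7): e=[29,73,-8] → .
    (1,3)@(3, 7): e=[27,55,12] → X
    (5,3)@(11, 7): e=[19,-17,92] → .
    (1,4)@(3, 9): e=[47,47,0] → X  [on edge]
    (4,4)@(9, 9): e=[41,-7,60] → .
    (1,5)@(3, 11): e=[67,39,-12] → .
  covered (14 px):
    . . . . . .
    . . . . . .
    X X X X X .
    . X X X X .
    . X X X . .
    . . X X . .
    . . . . . .
    . . . . . .
T2:
  2·area = 1
  edge (8, 5)→(8, 4): d=(0,-1) top-left  bias=+0
  edge (8, 4)→(9, 12): d=(1,8) right/bottom  bias=-1
  edge (9, 12)→(8, 5): d=(-1,-7) top-left  bias=+0
  covered (0 px):
    . . . . . .
    . . . . . .
    . . . . . .
    . . . . . .
    . . . . . .
    . . . . . .
    . . . . . .
    . . . . . .

Z-buffer (winner per pixel, '.' = empty):
  . . . . . .
  . . . . . .
  1 1 1 1 1 .
  . 1 1 1 1 .
  . 1 1 1 . .
  . . 1 1 . .
  . . . . . .
  . . . . . .

Final: 1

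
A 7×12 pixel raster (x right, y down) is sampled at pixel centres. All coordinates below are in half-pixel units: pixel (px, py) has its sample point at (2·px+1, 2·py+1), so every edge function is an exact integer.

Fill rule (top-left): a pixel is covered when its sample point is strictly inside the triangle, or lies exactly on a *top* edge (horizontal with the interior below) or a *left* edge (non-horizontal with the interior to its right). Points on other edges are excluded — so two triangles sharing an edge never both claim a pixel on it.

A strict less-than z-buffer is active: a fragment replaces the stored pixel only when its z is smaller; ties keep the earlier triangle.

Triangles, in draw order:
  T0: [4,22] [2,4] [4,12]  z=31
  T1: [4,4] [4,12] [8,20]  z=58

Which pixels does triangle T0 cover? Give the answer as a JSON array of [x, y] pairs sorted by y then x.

T0:
  2·area = 20
  edge (4, 22)→(2, 4): d=(-2,-18) top-left  bias=+0
  edge (2, 4)→(4, 12): d=(2,8) right/bottom  bias=-1
  edge (4, 12)→(4, 22): d=(0,10) right/bottom  bias=-1
    (1,4)@(3, 9): e=[8,2,10] → X
    (2,4)@(5, 9): e=[44,-14,-10] → .
    (1,5)@(3, 11): e=[4,6,10] → X
    (2,5)@(5, 11): e=[40,-10,-10] → .
    (1,6)@(3, 13): e=[0,10,10] → X  [on edge]
    (2,6)@(5, 13): e=[36,-6,-10] → .
    (1,7)@(3, 15): e=[-4,14,10] → .
  covered (3 px):
    . . . . . . .
    . . . . . . .
    . . . . . . .
    . . . . . . .
    . X . . . . .
    . X . . . . .
    . X . . . . .
    . . . . . . .
    . . . . . . .
    . . . . . . .
    . . . . . . .
    . . . . . . .
T1:
  2·area = 32  (B↔C swapped to make it positive)
  edge (4, 4)→(8, 20): d=(4,16) right/bottom  bias=-1
  edge (8, 20)→(4, 12): d=(-4,-8) top-left  bias=+0
  edge (4, 12)→(4, 4): d=(0,-8) top-left  bias=+0
    (2,4)@(5, 9): e=[4,20,8] → X
    (3,4)@(7, 9): e=[-28,36,24] → .
    (2,5)@(5, 11): e=[12,12,8] → X
    (3,5)@(7, 11): e=[-20,28,24] → .
    (2,6)@(5, 13): e=[20,4,8] → X
    (3,6)@(7, 13): e=[-12,20,24] → .
    (2,7)@(5, 15): e=[28,-4,8] → .
    (3,8)@(7, 17): e=[4,4,24] → X
    (4,8)@(9, 17): e=[-28,20,40] → .
    (3,9)@(7, 19): e=[12,-4,24] → .
  covered (4 px):
    . . . . . . .
    . . . . . . .
    . . . . . . .
    . . . . . . .
    . . X . . . .
    . . X . . . .
    . . X . . . .
    . . . . . . .
    . . . X . . .
    . . . . . . .
    . . . . . . .
    . . . . . . .

Answer: [[1,4],[1,5],[1,6]]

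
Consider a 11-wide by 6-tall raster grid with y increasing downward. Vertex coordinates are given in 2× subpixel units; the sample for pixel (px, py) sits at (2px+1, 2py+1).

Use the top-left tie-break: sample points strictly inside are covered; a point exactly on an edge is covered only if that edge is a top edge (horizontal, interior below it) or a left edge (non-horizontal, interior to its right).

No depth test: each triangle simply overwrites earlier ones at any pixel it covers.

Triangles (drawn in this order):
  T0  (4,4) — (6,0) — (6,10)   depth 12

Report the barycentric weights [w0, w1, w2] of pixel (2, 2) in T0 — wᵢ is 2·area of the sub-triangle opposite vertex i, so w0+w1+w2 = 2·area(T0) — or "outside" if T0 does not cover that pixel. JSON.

T0:
  2·area = 20
  edge (4, 4)→(6, 0): d=(2,-4) top-left  bias=+0
  edge (6, 0)→(6, 10): d=(0,10) right/bottom  bias=-1
  edge (6, 10)→(4, 4): d=(-2,-6) top-left  bias=+0
    (1,0)@(3, 1): e=[-10,30,0] → ·  [on edge]
    (2,1)@(5, 3): e=[2,10,8] → #
    (3,1)@(7, 3): e=[10,-10,20] → ·
    (2,2)@(5, 5): e=[6,10,4] → #
    (3,2)@(7, 5): e=[14,-10,16] → ·
    (2,3)@(5, 7): e=[10,10,0] → #  [on edge]
    (3,3)@(7, 7): e=[18,-10,12] → ·
    (2,4)@(5, 9): e=[14,10,-4] → ·
  covered (3 px):
    · · · · · · · · · · ·
    · · # · · · · · · · ·
    · · # · · · · · · · ·
    · · # · · · · · · · ·
    · · · · · · · · · · ·
    · · · · · · · · · · ·

Result: [10,4,6]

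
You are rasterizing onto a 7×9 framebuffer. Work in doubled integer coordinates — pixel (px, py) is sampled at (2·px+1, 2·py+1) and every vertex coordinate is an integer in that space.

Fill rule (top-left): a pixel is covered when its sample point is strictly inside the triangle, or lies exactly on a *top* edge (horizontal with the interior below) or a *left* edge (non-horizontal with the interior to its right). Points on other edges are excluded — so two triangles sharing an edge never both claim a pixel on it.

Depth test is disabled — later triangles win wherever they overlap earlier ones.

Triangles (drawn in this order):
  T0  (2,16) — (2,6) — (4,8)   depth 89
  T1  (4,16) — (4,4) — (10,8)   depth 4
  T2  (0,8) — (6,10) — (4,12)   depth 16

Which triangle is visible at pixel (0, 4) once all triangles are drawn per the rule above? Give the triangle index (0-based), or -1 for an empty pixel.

T0:
  2·area = 20
  edge (2, 16)→(2, 6): d=(0,-10) top-left  bias=+0
  edge (2, 6)→(4, 8): d=(2,2) right/bottom  bias=-1
  edge (4, 8)→(2, 16): d=(-2,8) right/bottom  bias=-1
    (0,2)@(1, 5): e=[-10,0,30] → .  [on edge]
    (1,3)@(3, 7): e=[10,0,10] → .  [on edge]
    (1,4)@(3, 9): e=[10,4,6] → X
    (2,4)@(5, 9): e=[30,0,-10] → .  [on edge]
    (1,5)@(3, 11): e=[10,8,2] → X
    (2,5)@(5, 11): e=[30,4,-14] → .
    (3,5)@(7, 11): e=[50,0,-30] → .  [on edge]
    (1,6)@(3, 13): e=[10,12,-2] → .
    (4,6)@(9, 13): e=[70,0,-50] → .  [on edge]
    (5,7)@(11, 15): e=[90,0,-70] → .  [on edge]
    (6,8)@(13, 17): e=[110,0,-90] → .  [on edge]
  covered (2 px):
    . . . . . . .
    . . . . . . .
    . . . . . . .
    . . . . . . .
    . X . . . . .
    . X . . . . .
    . . . . . . .
    . . . . . . .
    . . . . . . .
T1:
  2·area = 72
  edge (4, 16)→(4, 4): d=(0,-12) top-left  bias=+0
  edge (4, 4)→(10, 8): d=(6,4) right/bottom  bias=-1
  edge (10, 8)→(4, 16): d=(-6,8) right/bottom  bias=-1
    (2,2)@(5, 5): e=[12,2,58] → X
    (3,2)@(7, 5): e=[36,-6,42] → .
    (2,3)@(5, 7): e=[12,14,46] → X
    (3,3)@(7, 7): e=[36,6,30] → X
    (4,3)@(9, 7): e=[60,-2,14] → .
    (2,4)@(5, 9): e=[12,26,34] → X
    (4,4)@(9, 9): e=[60,10,2] → X
    (5,4)@(11, 9): e=[84,2,-14] → .
    (2,5)@(5, 11): e=[12,38,22] → X
    (4,5)@(9, 11): e=[60,22,-10] → .
    (2,6)@(5, 13): e=[12,50,10] → X
    (3,6)@(7, 13): e=[36,42,-6] → .
  covered (9 px):
    . . . . . . .
    . . . . . . .
    . . X . . . .
    . . X X . . .
    . . X X X . .
    . . X X . . .
    . . X . . . .
    . . . . . . .
    . . . . . . .
T2:
  2·area = 16
  edge (0, 8)→(6, 10): d=(6,2) right/bottom  bias=-1
  edge (6, 10)→(4, 12): d=(-2,2) right/bottom  bias=-1
  edge (4, 12)→(0, 8): d=(-4,-4) top-left  bias=+0
    (6,1)@(13, 3): e=[-56,0,72] → .  [on edge]
    (5,2)@(11, 5): e=[-40,0,56] → .  [on edge]
    (4,3)@(9, 7): e=[-24,0,40] → .  [on edge]
    (0,4)@(1, 9): e=[4,12,0] → X  [on edge]
    (1,4)@(3, 9): e=[0,8,8] → .  [on edge]
    (3,4)@(7, 9): e=[-8,0,24] → .  [on edge]
    (0,5)@(1, 11): e=[16,8,-8] → .
    (1,5)@(3, 11): e=[12,4,0] → X  [on edge]
    (2,5)@(5, 11): e=[8,0,8] → .  [on edge]
    (4,5)@(9, 11): e=[0,-8,24] → .  [on edge]
    (1,6)@(3, 13): e=[24,0,-8] → .  [on edge]
    (2,6)@(5, 13): e=[20,-4,0] → .  [on edge]
    (0,7)@(1, 15): e=[40,0,-24] → .  [on edge]
    (3,7)@(7, 15): e=[28,-12,0] → .  [on edge]
    (4,8)@(9, 17): e=[36,-20,0] → .  [on edge]
  covered (2 px):
    . . . . . . .
    . . . . . . .
    . . . . . . .
    . . . . . . .
    X . . . . . .
    . X . . . . .
    . . . . . . .
    . . . . . . .
    . . . . . . .

Z-buffer (winner per pixel, '.' = empty):
  . . . . . . .
  . . . . . . .
  . . 1 . . . .
  . . 1 1 . . .
  2 0 1 1 1 . .
  . 2 1 1 . . .
  . . 1 . . . .
  . . . . . . .
  . . . . . . .

Result: 2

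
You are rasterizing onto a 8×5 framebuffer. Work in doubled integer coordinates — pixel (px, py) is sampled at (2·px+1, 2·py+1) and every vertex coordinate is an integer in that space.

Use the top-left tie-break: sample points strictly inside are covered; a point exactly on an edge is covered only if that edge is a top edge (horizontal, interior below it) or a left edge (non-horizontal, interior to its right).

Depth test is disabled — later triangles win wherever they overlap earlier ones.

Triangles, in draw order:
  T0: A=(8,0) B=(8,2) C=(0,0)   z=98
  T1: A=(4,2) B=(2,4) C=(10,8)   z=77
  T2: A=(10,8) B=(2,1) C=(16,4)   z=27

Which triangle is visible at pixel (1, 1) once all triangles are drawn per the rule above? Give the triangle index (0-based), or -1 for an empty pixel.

T0:
  2·area = 16
  edge (8, 0)→(8, 2): d=(0,2) right/bottom  bias=-1
  edge (8, 2)→(0, 0): d=(-8,-2) top-left  bias=+0
  edge (0, 0)→(8, 0): d=(8,0) top-left  bias=+0
    (2,0)@(5, 1): e=[6,2,8] → █
    (3,0)@(7, 1): e=[2,6,8] → █
    (4,0)@(9, 1): e=[-2,10,8] → ·
    (2,1)@(5, 3): e=[6,-14,24] → ·
    (3,1)@(7, 3): e=[2,-10,24] → ·
  covered (2 px):
    · · █ █ · · · ·
    · · · · · · · ·
    · · · · · · · ·
    · · · · · · · ·
    · · · · · · · ·
T1:
  2·area = 24  (B↔C swapped to make it positive)
  edge (4, 2)→(10, 8): d=(6,6) right/bottom  bias=-1
  edge (10, 8)→(2, 4): d=(-8,-4) top-left  bias=+0
  edge (2, 4)→(4, 2): d=(2,-2) top-left  bias=+0
    (1,0)@(3, 1): e=[0,28,-4] → ·  [on edge]
    (2,0)@(5, 1): e=[-12,36,0] → ·  [on edge]
    (1,1)@(3, 3): e=[12,12,0] → █  [on edge]
    (2,1)@(5, 3): e=[0,20,4] → ·  [on edge]
    (0,2)@(1, 5): e=[36,-12,0] → ·  [on edge]
    (1,2)@(3, 5): e=[24,-4,4] → ·
    (2,2)@(5, 5): e=[12,4,8] → █
    (3,2)@(7, 5): e=[0,12,12] → ·  [on edge]
    (2,3)@(5, 7): e=[24,-12,12] → ·
    (4,3)@(9, 7): e=[0,4,20] → ·  [on edge]
    (5,4)@(11, 9): e=[0,-4,28] → ·  [on edge]
  covered (2 px):
    · · · · · · · ·
    · █ · · · · · ·
    · · █ · · · · ·
    · · · · · · · ·
    · · · · · · · ·
T2:
  2·area = 74
  edge (10, 8)→(2, 1): d=(-8,-7) top-left  bias=+0
  edge (2, 1)→(16, 4): d=(14,3) right/bottom  bias=-1
  edge (16, 4)→(10, 8): d=(-6,4) right/bottom  bias=-1
    (2,1)@(5, 3): e=[5,19,50] → █
    (3,1)@(7, 3): e=[19,13,42] → █
    (4,1)@(9, 3): e=[33,7,34] → █
    (5,1)@(11, 3): e=[47,1,26] → █
    (6,1)@(13, 3): e=[61,-5,18] → ·
    (2,2)@(5, 5): e=[-11,47,38] → ·
    (3,2)@(7, 5): e=[3,41,30] → █
    (6,2)@(13, 5): e=[45,23,6] → █
    (7,2)@(15, 5): e=[59,17,-2] → ·
    (3,3)@(7, 7): e=[-13,69,18] → ·
    (4,3)@(9, 7): e=[1,63,10] → █
    (6,3)@(13, 7): e=[29,51,-6] → ·
  covered (10 px):
    · · · · · · · ·
    · · █ █ █ █ · ·
    · · · █ █ █ █ ·
    · · · · █ █ · ·
    · · · · · · · ·

Z-buffer (winner per pixel, '.' = empty):
  . . 0 0 . . . .
  . 1 2 2 2 2 . .
  . . 1 2 2 2 2 .
  . . . . 2 2 . .
  . . . . . . . .

Answer: 1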